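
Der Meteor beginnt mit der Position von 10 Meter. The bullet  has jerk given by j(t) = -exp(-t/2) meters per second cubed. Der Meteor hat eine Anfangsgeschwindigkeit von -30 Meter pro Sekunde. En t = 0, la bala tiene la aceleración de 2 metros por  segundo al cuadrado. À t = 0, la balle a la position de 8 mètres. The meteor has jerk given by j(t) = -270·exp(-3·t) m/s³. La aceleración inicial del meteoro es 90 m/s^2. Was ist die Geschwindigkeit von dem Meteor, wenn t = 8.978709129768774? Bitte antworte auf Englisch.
To find the answer, we compute 2 antiderivatives of j(t) = -270·exp(-3·t). Finding the integral of j(t) and using a(0) = 90: a(t) = 90·exp(-3·t). Taking ∫a(t)dt and applying v(0) = -30, we find v(t) = -30·exp(-3·t). Using v(t) = -30·exp(-3·t) and substituting t = 8.978709129768774, we find v = -6.01048843297316E-11.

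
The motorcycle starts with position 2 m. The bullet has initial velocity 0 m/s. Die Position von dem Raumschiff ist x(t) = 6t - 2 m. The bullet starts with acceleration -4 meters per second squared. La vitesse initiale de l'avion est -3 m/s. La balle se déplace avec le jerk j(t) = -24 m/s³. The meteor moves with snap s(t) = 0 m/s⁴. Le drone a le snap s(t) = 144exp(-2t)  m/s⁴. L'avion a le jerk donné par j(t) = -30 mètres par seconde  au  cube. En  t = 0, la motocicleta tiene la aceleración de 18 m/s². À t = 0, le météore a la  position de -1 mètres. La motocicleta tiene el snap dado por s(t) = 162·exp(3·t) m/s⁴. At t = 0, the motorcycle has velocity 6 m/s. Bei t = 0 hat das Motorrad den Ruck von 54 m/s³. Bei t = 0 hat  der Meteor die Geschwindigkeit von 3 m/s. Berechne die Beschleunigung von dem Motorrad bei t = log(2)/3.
Wir müssen das Integral unserer Gleichung für den Snap s(t) = 162·exp(3·t) 2-mal finden. Durch Integration von dem Snap und Verwendung der Anfangsbedingung j(0) = 54, erhalten wir j(t) = 54·exp(3·t). Das Integral von dem Ruck ist die Beschleunigung. Mit a(0) = 18 erhalten wir a(t) = 18·exp(3·t). Wir haben die Beschleunigung a(t) = 18·exp(3·t). Durch Einsetzen von t = log(2)/3: a(log(2)/3) = 36.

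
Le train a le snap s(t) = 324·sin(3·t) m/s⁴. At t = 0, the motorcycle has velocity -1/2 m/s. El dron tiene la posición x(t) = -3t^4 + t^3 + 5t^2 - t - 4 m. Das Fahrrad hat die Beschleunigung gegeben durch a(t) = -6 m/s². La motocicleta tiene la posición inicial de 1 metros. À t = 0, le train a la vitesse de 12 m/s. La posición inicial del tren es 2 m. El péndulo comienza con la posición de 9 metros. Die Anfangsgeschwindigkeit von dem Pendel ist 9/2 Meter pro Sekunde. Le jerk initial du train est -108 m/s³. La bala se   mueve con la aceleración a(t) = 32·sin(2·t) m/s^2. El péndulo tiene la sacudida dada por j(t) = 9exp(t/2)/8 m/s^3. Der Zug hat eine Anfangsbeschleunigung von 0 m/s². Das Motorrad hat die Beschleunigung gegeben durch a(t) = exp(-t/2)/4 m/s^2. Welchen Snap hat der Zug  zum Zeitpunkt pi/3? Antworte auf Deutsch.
Wir haben den Snap s(t) = 324·sin(3·t). Durch Einsetzen von t = pi/3: s(pi/3) = 0.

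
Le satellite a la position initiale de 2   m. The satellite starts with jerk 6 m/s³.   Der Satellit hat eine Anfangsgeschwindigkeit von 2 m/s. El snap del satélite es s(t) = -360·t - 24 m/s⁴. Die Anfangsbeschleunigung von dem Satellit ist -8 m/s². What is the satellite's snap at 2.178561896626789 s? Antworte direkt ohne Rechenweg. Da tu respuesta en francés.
s(2.178561896626789) = -808.282282785644.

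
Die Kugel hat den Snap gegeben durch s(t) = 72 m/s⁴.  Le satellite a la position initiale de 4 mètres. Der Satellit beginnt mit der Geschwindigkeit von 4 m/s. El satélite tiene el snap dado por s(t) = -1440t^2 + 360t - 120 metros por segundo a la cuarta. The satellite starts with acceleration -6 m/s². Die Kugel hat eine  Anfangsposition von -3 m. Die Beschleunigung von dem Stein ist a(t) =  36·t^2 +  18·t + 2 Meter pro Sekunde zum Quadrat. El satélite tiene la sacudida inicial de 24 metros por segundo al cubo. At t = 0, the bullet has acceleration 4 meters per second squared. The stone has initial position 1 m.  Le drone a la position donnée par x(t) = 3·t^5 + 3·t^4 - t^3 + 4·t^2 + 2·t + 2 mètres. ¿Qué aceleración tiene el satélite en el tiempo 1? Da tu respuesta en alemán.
Um dies zu lösen, müssen wir 2 Stammfunktionen unserer Gleichung für den Snap s(t) = -1440·t^2 + 360·t - 120 finden. Die Stammfunktion von dem Snap ist der Ruck. Mit j(0) = 24 erhalten wir j(t) = -480·t^3 + 180·t^2 - 120·t + 24. Mit ∫j(t)dt und Anwendung von a(0) = -6, finden wir a(t) = -120·t^4 + 60·t^3 - 60·t^2 + 24·t - 6. Aus der Gleichung für die Beschleunigung a(t) = -120·t^4 + 60·t^3 - 60·t^2 + 24·t - 6, setzen wir t = 1 ein und erhalten a = -102.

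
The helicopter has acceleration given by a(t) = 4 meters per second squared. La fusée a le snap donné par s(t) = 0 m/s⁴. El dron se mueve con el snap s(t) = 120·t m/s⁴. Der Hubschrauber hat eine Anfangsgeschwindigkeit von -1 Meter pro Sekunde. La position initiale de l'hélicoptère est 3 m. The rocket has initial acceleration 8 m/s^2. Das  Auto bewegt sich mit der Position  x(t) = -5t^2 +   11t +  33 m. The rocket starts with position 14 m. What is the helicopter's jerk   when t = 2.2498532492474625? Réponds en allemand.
Ausgehend von der Beschleunigung a(t) = 4, nehmen wir 1 Ableitung. Mit d/dt von a(t) finden wir j(t) = 0. Mit j(t) = 0 und Einsetzen von t = 2.2498532492474625, finden wir j = 0.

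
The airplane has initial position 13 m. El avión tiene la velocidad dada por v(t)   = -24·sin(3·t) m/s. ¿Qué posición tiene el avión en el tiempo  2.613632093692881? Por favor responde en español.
Necesitamos integrar nuestra ecuación de la velocidad v(t) = -24·sin(3·t) 1 vez. La antiderivada de la velocidad, con x(0) = 13, da la posición: x(t) = 8·cos(3·t) + 5. Usando x(t) = 8·cos(3·t) + 5 y sustituyendo t = 2.613632093692881, encontramos x = 5.10467983578075.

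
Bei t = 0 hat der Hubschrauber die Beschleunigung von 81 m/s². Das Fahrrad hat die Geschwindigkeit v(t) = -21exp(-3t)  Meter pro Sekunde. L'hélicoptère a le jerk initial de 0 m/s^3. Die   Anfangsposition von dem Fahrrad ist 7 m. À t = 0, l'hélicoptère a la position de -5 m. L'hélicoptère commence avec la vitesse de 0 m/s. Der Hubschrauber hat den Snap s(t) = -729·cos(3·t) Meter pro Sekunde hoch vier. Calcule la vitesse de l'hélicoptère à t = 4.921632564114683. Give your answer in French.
Pour résoudre ceci, nous devons prendre 3 intégrales de notre équation du snap s(t) = -729·cos(3·t). En prenant ∫s(t)dt et en appliquant j(0) = 0, nous trouvons j(t) = -243·sin(3·t). En prenant ∫j(t)dt et en appliquant a(0) = 81, nous trouvons a(t) = 81·cos(3·t). En intégrant l'accélération et en utilisant la condition initiale v(0) = 0, nous obtenons v(t) = 27·sin(3·t). Nous avons la vitesse v(t) = 27·sin(3·t). En substituant t = 4.921632564114683: v(4.921632564114683) = 21.8527832540253.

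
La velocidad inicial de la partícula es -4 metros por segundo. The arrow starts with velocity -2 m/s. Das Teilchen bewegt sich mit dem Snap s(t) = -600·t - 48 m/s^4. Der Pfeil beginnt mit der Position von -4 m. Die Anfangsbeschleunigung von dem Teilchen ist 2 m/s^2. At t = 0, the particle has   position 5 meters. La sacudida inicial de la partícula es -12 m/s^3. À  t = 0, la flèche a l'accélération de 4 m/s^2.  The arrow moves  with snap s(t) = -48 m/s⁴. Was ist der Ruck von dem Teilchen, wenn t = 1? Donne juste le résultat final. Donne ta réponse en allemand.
j(1) = -360.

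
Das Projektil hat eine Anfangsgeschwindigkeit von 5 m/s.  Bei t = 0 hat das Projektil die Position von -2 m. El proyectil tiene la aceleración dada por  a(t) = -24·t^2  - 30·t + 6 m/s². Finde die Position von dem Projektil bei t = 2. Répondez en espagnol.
Partiendo de la aceleración a(t) = -24·t^2 - 30·t + 6, tomamos 2 antiderivadas. Integrando la aceleración y usando la condición inicial v(0) = 5, obtenemos v(t) = -8·t^3 - 15·t^2 + 6·t + 5. Integrando la velocidad y usando la condición inicial x(0) = -2, obtenemos x(t) = -2·t^4 - 5·t^3 + 3·t^2 + 5·t - 2. Tenemos la posición x(t) = -2·t^4 - 5·t^3 + 3·t^2 + 5·t - 2. Sustituyendo t = 2: x(2) = -52.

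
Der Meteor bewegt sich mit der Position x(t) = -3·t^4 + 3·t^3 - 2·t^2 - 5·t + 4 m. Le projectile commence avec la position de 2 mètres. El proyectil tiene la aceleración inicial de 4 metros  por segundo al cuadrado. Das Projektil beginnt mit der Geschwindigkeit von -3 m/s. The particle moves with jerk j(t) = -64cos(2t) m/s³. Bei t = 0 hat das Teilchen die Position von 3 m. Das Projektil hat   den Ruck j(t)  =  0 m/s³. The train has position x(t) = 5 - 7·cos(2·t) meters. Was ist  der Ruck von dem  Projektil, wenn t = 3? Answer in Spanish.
Tenemos la sacudida j(t) = 0. Sustituyendo t = 3: j(3) = 0.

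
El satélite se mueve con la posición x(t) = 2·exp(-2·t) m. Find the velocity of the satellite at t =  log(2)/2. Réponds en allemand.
Um dies zu lösen, müssen wir 1 Ableitung unserer Gleichung für die Position x(t) = 2·exp(-2·t) nehmen. Die Ableitung von der Position ergibt die Geschwindigkeit: v(t) = -4·exp(-2·t). Aus der Gleichung für die Geschwindigkeit v(t) = -4·exp(-2·t), setzen wir t = log(2)/2 ein und erhalten v = -2.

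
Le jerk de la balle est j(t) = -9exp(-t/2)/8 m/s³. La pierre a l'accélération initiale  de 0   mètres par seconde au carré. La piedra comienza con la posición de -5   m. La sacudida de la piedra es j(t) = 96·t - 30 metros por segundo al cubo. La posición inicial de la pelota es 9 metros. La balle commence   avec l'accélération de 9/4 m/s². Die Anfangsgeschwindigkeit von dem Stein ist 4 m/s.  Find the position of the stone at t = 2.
Starting from jerk j(t) = 96·t - 30, we take 3 antiderivatives. Finding the integral of j(t) and using a(0) = 0: a(t) = 6·t·(8·t - 5). The integral of acceleration is velocity. Using v(0) = 4, we get v(t) = 16·t^3 - 15·t^2 + 4. The integral of velocity, with x(0) = -5, gives position: x(t) = 4·t^4 - 5·t^3 + 4·t - 5. From the given position equation x(t) = 4·t^4 - 5·t^3 + 4·t - 5, we substitute t = 2 to get x = 27.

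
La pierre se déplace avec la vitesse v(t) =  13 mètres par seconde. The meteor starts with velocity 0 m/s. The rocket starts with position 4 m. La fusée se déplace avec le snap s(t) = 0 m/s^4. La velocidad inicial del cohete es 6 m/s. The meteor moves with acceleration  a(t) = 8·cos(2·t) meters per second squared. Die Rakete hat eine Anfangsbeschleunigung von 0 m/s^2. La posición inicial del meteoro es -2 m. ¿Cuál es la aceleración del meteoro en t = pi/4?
Usando a(t) = 8·cos(2·t) y sustituyendo t = pi/4, encontramos a = 0.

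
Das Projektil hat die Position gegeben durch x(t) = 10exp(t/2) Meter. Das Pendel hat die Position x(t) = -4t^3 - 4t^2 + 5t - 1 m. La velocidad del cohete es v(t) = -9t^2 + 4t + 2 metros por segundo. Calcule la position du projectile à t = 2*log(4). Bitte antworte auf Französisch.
De l'équation de la position x(t) = 10·exp(t/2), nous substituons t = 2*log(4) pour obtenir x = 40.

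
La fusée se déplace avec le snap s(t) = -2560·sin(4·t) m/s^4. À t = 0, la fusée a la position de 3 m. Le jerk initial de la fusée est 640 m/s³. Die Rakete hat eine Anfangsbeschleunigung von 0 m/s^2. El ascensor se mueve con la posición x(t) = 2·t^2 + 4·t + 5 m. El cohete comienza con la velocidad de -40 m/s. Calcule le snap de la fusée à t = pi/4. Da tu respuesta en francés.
De l'équation du snap s(t) = -2560·sin(4·t), nous substituons t = pi/4 pour obtenir s = 0.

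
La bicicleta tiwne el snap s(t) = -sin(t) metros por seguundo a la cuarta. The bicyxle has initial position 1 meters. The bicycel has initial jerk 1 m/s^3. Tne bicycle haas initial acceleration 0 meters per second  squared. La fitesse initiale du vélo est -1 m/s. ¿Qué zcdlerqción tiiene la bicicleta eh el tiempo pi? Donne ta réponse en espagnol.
Para resolver esto, necesitamos tomar 2 antiderivadas de nuestra ecuación del snap s(t) = -sin(t). La antiderivada del snap, con j(0) = 1, da la sacudida: j(t) = cos(t). La antiderivada de la sacudida, con a(0) = 0, da la aceleración: a(t) = sin(t). Tenemos la aceleración a(t) = sin(t). Sustituyendo t = pi: a(pi) = 0.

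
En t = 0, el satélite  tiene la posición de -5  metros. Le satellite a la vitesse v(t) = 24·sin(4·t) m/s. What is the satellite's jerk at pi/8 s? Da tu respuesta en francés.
Pour résoudre ceci, nous devons prendre 2 dérivées de notre équation de la vitesse v(t) = 24·sin(4·t). La dérivée de la vitesse donne l'accélération: a(t) = 96·cos(4·t). En dérivant l'accélération, nous obtenons le jerk: j(t) = -384·sin(4·t). De l'équation du jerk j(t) = -384·sin(4·t), nous substituons t = pi/8 pour obtenir j = -384.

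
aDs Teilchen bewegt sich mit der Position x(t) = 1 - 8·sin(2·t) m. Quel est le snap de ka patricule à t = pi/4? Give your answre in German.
Ausgehend von der Position x(t) = 1 - 8·sin(2·t), nehmen wir 4 Ableitungen. Durch Ableiten von der Position erhalten wir die Geschwindigkeit: v(t) = -16·cos(2·t). Mit d/dt von v(t) finden wir a(t) = 32·sin(2·t). Die Ableitung von der Beschleunigung ergibt den Ruck: j(t) = 64·cos(2·t). Durch Ableiten von dem Ruck erhalten wir den Snap: s(t) = -128·sin(2·t). Mit s(t) = -128·sin(2·t) und Einsetzen von t = pi/4, finden wir s = -128.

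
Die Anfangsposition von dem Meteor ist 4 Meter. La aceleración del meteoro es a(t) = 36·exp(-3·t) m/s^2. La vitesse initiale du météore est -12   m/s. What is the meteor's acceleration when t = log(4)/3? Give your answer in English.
From the given acceleration equation a(t) = 36·exp(-3·t), we substitute t = log(4)/3 to get a = 9.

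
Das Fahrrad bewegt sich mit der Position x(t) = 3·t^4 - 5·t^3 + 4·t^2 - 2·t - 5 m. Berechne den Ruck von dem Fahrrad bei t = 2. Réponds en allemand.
Um dies zu lösen, müssen wir 3 Ableitungen unserer Gleichung für die Position x(t) = 3·t^4 - 5·t^3 + 4·t^2 - 2·t - 5 nehmen. Die Ableitung von der Position ergibt die Geschwindigkeit: v(t) = 12·t^3 - 15·t^2 + 8·t - 2. Die Ableitung von der Geschwindigkeit ergibt die Beschleunigung: a(t) = 36·t^2 - 30·t + 8. Durch Ableiten von der Beschleunigung erhalten wir den Ruck: j(t) = 72·t - 30. Mit j(t) = 72·t - 30 und Einsetzen von t = 2, finden wir j = 114.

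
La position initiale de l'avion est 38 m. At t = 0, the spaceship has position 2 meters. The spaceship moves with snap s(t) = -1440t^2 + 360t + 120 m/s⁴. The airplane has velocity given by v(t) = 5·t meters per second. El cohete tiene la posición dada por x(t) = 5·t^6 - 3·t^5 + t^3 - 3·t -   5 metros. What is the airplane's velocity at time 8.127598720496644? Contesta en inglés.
From the given velocity equation v(t) = 5·t, we substitute t = 8.127598720496644 to get v = 40.6379936024832.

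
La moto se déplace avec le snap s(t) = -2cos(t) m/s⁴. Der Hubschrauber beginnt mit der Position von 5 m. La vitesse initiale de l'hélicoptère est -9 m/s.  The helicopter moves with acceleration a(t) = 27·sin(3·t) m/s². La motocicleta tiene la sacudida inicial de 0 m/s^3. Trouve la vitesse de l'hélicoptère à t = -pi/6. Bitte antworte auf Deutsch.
Wir müssen unsere Gleichung für die Beschleunigung a(t) = 27·sin(3·t) 1-mal integrieren. Mit ∫a(t)dt und Anwendung von v(0) = -9, finden wir v(t) = -9·cos(3·t). Mit v(t) = -9·cos(3·t) und Einsetzen von t = -pi/6, finden wir v = 0.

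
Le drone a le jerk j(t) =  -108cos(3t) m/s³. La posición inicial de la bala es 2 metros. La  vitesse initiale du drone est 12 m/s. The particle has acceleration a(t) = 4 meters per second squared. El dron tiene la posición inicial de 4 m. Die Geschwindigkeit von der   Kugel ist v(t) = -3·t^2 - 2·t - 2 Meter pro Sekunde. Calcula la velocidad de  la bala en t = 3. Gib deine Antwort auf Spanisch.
Usando v(t) = -3·t^2 - 2·t - 2 y sustituyendo t = 3, encontramos v = -35.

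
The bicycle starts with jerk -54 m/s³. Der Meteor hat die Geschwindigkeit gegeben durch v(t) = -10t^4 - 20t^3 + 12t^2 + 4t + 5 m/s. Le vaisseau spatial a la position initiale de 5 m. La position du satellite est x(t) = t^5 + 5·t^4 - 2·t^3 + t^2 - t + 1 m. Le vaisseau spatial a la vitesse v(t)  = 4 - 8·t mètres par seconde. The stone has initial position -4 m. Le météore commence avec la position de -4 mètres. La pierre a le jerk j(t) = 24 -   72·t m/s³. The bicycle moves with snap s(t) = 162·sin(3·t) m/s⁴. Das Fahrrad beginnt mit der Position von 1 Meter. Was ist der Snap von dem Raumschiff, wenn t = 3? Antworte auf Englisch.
We must differentiate our velocity equation v(t) = 4 - 8·t 3 times. Taking d/dt of v(t), we find a(t) = -8. Differentiating acceleration, we get jerk: j(t) = 0. Differentiating jerk, we get snap: s(t) = 0. Using s(t) = 0 and substituting t = 3, we find s = 0.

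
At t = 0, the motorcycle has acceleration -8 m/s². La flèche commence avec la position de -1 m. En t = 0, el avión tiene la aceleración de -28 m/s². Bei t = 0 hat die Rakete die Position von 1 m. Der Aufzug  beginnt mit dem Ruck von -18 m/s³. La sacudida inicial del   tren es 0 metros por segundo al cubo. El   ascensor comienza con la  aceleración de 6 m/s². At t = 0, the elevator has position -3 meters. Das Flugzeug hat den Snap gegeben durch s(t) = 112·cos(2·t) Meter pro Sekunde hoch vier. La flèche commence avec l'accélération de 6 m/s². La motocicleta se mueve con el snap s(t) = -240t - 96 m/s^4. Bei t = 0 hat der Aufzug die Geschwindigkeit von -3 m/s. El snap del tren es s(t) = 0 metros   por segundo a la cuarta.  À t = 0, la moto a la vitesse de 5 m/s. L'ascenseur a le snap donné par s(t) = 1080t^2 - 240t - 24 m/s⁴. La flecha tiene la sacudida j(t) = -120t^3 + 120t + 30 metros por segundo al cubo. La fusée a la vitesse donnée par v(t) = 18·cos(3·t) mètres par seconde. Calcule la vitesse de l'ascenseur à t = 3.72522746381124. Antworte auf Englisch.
Starting from snap s(t) = 1080·t^2 - 240·t - 24, we take 3 antiderivatives. The integral of snap, with j(0) = -18, gives jerk: j(t) = 360·t^3 - 120·t^2 - 24·t - 18. The antiderivative of jerk is acceleration. Using a(0) = 6, we get a(t) = 90·t^4 - 40·t^3 - 12·t^2 - 18·t + 6. The antiderivative of acceleration, with v(0) = -3, gives velocity: v(t) = 18·t^5 - 10·t^4 - 4·t^3 - 9·t^2 + 6·t - 3. We have velocity v(t) = 18·t^5 - 10·t^4 - 4·t^3 - 9·t^2 + 6·t - 3. Substituting t = 3.72522746381124: v(3.72522746381124) = 10675.1483377031.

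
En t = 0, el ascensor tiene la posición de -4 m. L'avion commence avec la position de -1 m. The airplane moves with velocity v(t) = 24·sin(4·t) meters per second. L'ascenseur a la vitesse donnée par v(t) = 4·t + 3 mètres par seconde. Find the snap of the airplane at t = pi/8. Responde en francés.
Pour résoudre ceci, nous devons prendre 3 dérivées de notre équation de la vitesse v(t) = 24·sin(4·t). La dérivée de la vitesse donne l'accélération: a(t) = 96·cos(4·t). En prenant d/dt de a(t), nous trouvons j(t) = -384·sin(4·t). La dérivée du jerk donne le snap: s(t) = -1536·cos(4·t). Nous avons le snap s(t) = -1536·cos(4·t). En substituant t = pi/8: s(pi/8) = 0.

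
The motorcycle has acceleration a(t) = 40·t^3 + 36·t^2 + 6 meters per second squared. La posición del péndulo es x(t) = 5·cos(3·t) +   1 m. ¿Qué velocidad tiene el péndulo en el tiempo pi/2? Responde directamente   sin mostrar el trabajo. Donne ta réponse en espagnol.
La velocidad en t = pi/2 es v = 15.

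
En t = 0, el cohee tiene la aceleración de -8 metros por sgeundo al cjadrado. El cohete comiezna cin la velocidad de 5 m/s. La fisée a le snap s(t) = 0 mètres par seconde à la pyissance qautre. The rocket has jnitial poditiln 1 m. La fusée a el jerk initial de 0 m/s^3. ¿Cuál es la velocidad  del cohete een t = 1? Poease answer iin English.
We need to integrate our snap equation s(t) = 0 3 times. Finding the integral of s(t) and using j(0) = 0: j(t) = 0. Integrating jerk and using the initial condition a(0) = -8, we get a(t) = -8. The integral of acceleration is velocity. Using v(0) = 5, we get v(t) = 5 - 8·t. We have velocity v(t) = 5 - 8·t. Substituting t = 1: v(1) = -3.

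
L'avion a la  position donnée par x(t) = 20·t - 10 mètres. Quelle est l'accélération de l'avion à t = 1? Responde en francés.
En partant de la position x(t) = 20·t - 10, nous prenons 2 dérivées. En prenant d/dt de x(t), nous trouvons v(t) = 20. En prenant d/dt de v(t), nous trouvons a(t) = 0. Nous avons l'accélération a(t) = 0. En substituant t = 1: a(1) = 0.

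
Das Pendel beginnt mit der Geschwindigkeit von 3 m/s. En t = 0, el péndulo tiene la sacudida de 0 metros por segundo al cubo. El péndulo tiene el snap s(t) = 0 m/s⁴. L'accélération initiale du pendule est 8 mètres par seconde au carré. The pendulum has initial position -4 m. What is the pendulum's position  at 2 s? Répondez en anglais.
To solve this, we need to take 4 integrals of our snap equation s(t) = 0. Integrating snap and using the initial condition j(0) = 0, we get j(t) = 0. Finding the antiderivative of j(t) and using a(0) = 8: a(t) = 8. The integral of acceleration, with v(0) = 3, gives velocity: v(t) = 8·t + 3. The antiderivative of velocity is position. Using x(0) = -4, we get x(t) = 4·t^2 + 3·t - 4. From the given position equation x(t) = 4·t^2 + 3·t - 4, we substitute t = 2 to get x = 18.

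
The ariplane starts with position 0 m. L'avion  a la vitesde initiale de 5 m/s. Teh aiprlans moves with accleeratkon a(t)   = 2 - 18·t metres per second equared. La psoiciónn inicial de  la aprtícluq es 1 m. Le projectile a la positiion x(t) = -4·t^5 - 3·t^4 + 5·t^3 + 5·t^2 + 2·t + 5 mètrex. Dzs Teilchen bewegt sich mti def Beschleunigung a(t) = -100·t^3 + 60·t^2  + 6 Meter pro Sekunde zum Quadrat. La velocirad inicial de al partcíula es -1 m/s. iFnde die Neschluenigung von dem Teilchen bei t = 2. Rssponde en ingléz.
Using a(t) = -100·t^3 + 60·t^2 + 6 and substituting t = 2, we find a = -554.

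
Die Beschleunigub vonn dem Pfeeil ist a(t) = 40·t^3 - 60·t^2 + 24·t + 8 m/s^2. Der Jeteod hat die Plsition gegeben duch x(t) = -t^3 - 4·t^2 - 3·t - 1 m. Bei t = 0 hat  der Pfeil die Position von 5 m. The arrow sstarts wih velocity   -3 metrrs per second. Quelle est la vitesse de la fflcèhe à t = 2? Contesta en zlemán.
Wir müssen das Integral unserer Gleichung für die Beschleunigung a(t) = 40·t^3 - 60·t^2 + 24·t + 8 1-mal finden. Die Stammfunktion von der Beschleunigung, mit v(0) = -3, ergibt die Geschwindigkeit: v(t) = 10·t^4 - 20·t^3 + 12·t^2 + 8·t - 3. Mit v(t) = 10·t^4 - 20·t^3 + 12·t^2 + 8·t - 3 und Einsetzen von t = 2, finden wir v = 61.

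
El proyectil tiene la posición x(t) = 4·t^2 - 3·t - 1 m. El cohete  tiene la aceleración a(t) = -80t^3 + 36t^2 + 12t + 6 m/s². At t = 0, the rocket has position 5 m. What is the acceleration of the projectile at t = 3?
To solve this, we need to take 2 derivatives of our position equation x(t) = 4·t^2 - 3·t - 1. Differentiating position, we get velocity: v(t) = 8·t - 3. Differentiating velocity, we get acceleration: a(t) = 8. Using a(t) = 8 and substituting t = 3, we find a = 8.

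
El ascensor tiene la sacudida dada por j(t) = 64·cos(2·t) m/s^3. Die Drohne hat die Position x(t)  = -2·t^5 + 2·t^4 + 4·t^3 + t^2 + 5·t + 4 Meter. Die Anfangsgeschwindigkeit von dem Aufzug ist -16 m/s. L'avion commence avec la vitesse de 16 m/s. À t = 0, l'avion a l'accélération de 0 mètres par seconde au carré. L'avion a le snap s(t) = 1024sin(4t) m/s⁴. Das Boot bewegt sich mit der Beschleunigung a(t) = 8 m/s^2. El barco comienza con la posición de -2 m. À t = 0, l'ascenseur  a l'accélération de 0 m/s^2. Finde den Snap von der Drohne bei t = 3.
Um dies zu lösen, müssen wir 4 Ableitungen unserer Gleichung für die Position x(t) = -2·t^5 + 2·t^4 + 4·t^3 + t^2 + 5·t + 4 nehmen. Mit d/dt von x(t) finden wir v(t) = -10·t^4 + 8·t^3 + 12·t^2 + 2·t + 5. Die Ableitung von der Geschwindigkeit ergibt die Beschleunigung: a(t) = -40·t^3 + 24·t^2 + 24·t + 2. Durch Ableiten von der Beschleunigung erhalten wir den Ruck: j(t) = -120·t^2 + 48·t + 24. Die Ableitung von dem Ruck ergibt den Snap: s(t) = 48 - 240·t. Aus der Gleichung für den Snap s(t) = 48 - 240·t, setzen wir t = 3 ein und erhalten s = -672.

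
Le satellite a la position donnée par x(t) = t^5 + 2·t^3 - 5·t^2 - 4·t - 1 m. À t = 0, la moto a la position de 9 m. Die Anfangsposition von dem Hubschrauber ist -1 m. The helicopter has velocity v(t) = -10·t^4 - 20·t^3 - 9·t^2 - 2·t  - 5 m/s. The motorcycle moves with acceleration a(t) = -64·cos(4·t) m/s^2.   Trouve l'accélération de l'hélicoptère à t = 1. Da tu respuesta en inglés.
To solve this, we need to take 1 derivative of our velocity equation v(t) = -10·t^4 - 20·t^3 - 9·t^2 - 2·t - 5. Taking d/dt of v(t), we find a(t) = -40·t^3 - 60·t^2 - 18·t - 2. From the given acceleration equation a(t) = -40·t^3 - 60·t^2 - 18·t - 2, we substitute t = 1 to get a = -120.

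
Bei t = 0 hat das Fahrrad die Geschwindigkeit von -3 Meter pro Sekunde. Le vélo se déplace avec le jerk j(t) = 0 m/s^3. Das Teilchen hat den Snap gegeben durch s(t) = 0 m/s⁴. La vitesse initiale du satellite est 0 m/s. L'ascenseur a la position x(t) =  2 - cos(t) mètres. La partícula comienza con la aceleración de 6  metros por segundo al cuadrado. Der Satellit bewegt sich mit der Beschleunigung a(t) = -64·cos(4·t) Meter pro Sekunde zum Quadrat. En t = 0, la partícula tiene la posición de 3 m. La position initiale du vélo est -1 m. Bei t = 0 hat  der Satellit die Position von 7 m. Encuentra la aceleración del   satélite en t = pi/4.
De la ecuación de la aceleración a(t) = -64·cos(4·t), sustituimos t = pi/4 para obtener a = 64.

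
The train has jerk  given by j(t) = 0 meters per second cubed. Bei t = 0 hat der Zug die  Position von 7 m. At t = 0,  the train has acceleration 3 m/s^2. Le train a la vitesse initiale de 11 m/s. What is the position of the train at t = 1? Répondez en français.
En partant du jerk j(t) = 0, nous prenons 3 intégrales. La primitive du jerk est l'accélération. En utilisant a(0) = 3, nous obtenons a(t) = 3. En prenant ∫a(t)dt et en appliquant v(0) = 11, nous trouvons v(t) = 3·t + 11. L'intégrale de la vitesse, avec x(0) = 7, donne la position: x(t) = 3·t^2/2 + 11·t + 7. En utilisant x(t) = 3·t^2/2 + 11·t + 7 et en substituant t = 1, nous trouvons x = 39/2.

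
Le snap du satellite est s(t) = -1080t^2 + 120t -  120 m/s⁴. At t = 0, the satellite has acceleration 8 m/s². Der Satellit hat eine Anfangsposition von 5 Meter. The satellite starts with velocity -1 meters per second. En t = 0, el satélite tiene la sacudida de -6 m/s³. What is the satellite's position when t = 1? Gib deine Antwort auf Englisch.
Starting from snap s(t) = -1080·t^2 + 120·t - 120, we take 4 antiderivatives. The integral of snap is jerk. Using j(0) = -6, we get j(t) = -360·t^3 + 60·t^2 - 120·t - 6. Integrating jerk and using the initial condition a(0) = 8, we get a(t) = -90·t^4 + 20·t^3 - 60·t^2 - 6·t + 8. Integrating acceleration and using the initial condition v(0) = -1, we get v(t) = -18·t^5 + 5·t^4 - 20·t^3 - 3·t^2 + 8·t - 1. Taking ∫v(t)dt and applying x(0) = 5, we find x(t) = -3·t^6 + t^5 - 5·t^4 - t^3 + 4·t^2 - t + 5. Using x(t) = -3·t^6 + t^5 - 5·t^4 - t^3 + 4·t^2 - t + 5 and substituting t = 1, we find x = 0.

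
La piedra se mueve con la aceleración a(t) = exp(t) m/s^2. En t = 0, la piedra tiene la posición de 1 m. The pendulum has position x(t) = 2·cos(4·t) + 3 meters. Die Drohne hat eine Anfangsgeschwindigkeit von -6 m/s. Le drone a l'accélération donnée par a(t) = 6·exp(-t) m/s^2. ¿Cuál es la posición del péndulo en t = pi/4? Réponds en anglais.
Using x(t) = 2·cos(4·t) + 3 and substituting t = pi/4, we find x = 1.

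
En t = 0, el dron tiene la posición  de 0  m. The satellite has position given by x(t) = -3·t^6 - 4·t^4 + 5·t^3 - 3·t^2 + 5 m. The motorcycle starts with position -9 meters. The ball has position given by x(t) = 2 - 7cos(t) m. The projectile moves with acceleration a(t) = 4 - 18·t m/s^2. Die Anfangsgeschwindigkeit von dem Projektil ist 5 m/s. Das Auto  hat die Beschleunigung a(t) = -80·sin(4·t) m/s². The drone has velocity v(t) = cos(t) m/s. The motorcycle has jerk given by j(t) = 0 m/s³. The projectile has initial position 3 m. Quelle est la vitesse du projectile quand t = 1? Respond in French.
Nous devons trouver l'intégrale de notre équation de l'accélération a(t) = 4 - 18·t 1 fois. En intégrant l'accélération et en utilisant la condition initiale v(0) = 5, nous obtenons v(t) = -9·t^2 + 4·t + 5. De l'équation de la vitesse v(t) = -9·t^2 + 4·t + 5, nous substituons t = 1 pour obtenir v = 0.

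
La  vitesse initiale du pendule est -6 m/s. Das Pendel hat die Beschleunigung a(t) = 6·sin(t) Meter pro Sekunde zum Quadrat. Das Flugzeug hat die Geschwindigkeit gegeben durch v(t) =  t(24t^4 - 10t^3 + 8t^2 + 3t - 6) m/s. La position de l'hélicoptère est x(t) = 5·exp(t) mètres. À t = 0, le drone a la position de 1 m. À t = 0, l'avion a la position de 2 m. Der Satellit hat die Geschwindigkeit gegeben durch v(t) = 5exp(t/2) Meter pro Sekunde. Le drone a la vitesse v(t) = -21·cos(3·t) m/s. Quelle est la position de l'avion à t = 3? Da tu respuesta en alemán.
Wir müssen unsere Gleichung für die Geschwindigkeit v(t) = t·(24·t^4 - 10·t^3 + 8·t^2 + 3·t - 6) 1-mal integrieren. Durch Integration von der Geschwindigkeit und Verwendung der Anfangsbedingung x(0) = 2, erhalten wir x(t) = 4·t^6 - 2·t^5 + 2·t^4 + t^3 - 3·t^2 + 2. Wir haben die Position x(t) = 4·t^6 - 2·t^5 + 2·t^4 + t^3 - 3·t^2 + 2. Durch Einsetzen von t = 3: x(3) = 2594.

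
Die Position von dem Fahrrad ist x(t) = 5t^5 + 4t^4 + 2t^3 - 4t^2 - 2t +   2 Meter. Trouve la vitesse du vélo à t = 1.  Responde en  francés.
En partant de la position x(t) = 5·t^5 + 4·t^4 + 2·t^3 - 4·t^2 - 2·t + 2, nous prenons 1 dérivée. La dérivée de la position donne la vitesse: v(t) = 25·t^4 + 16·t^3 + 6·t^2 - 8·t - 2. En utilisant v(t) = 25·t^4 + 16·t^3 + 6·t^2 - 8·t - 2 et en substituant t = 1, nous trouvons v = 37.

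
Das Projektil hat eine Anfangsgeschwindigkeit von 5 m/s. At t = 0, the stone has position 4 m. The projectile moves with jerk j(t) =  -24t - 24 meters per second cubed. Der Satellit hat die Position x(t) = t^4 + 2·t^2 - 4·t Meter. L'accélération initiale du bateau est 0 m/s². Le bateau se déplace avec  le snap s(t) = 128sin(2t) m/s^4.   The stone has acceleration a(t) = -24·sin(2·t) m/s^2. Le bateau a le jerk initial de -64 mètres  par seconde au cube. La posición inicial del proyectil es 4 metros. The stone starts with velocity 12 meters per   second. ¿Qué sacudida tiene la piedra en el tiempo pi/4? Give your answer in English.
Starting from acceleration a(t) = -24·sin(2·t), we take 1 derivative. Differentiating acceleration, we get jerk: j(t) = -48·cos(2·t). We have jerk j(t) = -48·cos(2·t). Substituting t = pi/4: j(pi/4) = 0.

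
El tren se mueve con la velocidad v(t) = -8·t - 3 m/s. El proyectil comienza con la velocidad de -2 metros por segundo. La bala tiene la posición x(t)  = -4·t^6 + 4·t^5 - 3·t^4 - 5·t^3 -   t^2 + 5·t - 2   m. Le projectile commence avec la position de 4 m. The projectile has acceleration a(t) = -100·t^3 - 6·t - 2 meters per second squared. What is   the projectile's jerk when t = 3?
To solve this, we need to take 1 derivative of our acceleration equation a(t) = -100·t^3 - 6·t - 2. The derivative of acceleration gives jerk: j(t) = -300·t^2 - 6. From the given jerk equation j(t) = -300·t^2 - 6, we substitute t = 3 to get j = -2706.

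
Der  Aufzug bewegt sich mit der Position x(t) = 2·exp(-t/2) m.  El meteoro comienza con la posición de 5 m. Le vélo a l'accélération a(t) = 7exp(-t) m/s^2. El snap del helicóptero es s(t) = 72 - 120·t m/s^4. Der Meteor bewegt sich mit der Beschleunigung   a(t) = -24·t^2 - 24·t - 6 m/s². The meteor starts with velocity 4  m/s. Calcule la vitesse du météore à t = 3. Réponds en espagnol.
Necesitamos integrar nuestra ecuación de la aceleración a(t) = -24·t^2 - 24·t - 6 1 vez. La antiderivada de la aceleración, con v(0) = 4, da la velocidad: v(t) = -8·t^3 - 12·t^2 - 6·t + 4. Tenemos la velocidad v(t) = -8·t^3 - 12·t^2 - 6·t + 4. Sustituyendo t = 3: v(3) = -338.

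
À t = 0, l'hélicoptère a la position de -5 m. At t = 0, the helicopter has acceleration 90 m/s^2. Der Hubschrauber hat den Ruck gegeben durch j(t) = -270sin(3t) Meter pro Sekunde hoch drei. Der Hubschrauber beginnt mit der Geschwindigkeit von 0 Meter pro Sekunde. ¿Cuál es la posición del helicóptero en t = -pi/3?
Necesitamos integrar nuestra ecuación de la sacudida j(t) = -270·sin(3·t) 3 veces. Integrando la sacudida y usando la condición inicial a(0) = 90, obtenemos a(t) = 90·cos(3·t). La integral de la aceleración es la velocidad. Usando v(0) = 0, obtenemos v(t) = 30·sin(3·t). La antiderivada de la velocidad, con x(0) = -5, da la posición: x(t) = 5 - 10·cos(3·t). Usando x(t) = 5 - 10·cos(3·t) y sustituyendo t = -pi/3, encontramos x = 15.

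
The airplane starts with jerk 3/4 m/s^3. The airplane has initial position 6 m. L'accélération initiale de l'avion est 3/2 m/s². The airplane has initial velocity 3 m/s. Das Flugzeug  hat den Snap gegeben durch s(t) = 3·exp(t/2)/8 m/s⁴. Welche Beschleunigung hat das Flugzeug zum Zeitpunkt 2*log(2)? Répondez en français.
En partant du snap s(t) = 3·exp(t/2)/8, nous prenons 2 primitives. L'intégrale du snap, avec j(0) = 3/4, donne le jerk: j(t) = 3·exp(t/2)/4. La primitive du jerk, avec a(0) = 3/2, donne l'accélération: a(t) = 3·exp(t/2)/2. De l'équation de l'accélération a(t) = 3·exp(t/2)/2, nous substituons t = 2*log(2) pour obtenir a = 3.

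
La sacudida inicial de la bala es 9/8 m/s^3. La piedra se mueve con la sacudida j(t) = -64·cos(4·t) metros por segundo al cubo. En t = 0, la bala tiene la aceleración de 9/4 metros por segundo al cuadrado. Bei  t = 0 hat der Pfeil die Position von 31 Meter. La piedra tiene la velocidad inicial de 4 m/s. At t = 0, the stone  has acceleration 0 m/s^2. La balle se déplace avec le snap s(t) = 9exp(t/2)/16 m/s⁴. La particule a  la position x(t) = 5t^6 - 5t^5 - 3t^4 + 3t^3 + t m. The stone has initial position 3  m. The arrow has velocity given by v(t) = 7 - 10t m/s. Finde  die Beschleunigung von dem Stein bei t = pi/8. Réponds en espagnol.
Debemos encontrar la antiderivada de nuestra ecuación de la sacudida j(t) = -64·cos(4·t) 1 vez. Integrando la sacudida y usando la condición inicial a(0) = 0, obtenemos a(t) = -16·sin(4·t). Tenemos la aceleración a(t) = -16·sin(4·t). Sustituyendo t = pi/8: a(pi/8) = -16.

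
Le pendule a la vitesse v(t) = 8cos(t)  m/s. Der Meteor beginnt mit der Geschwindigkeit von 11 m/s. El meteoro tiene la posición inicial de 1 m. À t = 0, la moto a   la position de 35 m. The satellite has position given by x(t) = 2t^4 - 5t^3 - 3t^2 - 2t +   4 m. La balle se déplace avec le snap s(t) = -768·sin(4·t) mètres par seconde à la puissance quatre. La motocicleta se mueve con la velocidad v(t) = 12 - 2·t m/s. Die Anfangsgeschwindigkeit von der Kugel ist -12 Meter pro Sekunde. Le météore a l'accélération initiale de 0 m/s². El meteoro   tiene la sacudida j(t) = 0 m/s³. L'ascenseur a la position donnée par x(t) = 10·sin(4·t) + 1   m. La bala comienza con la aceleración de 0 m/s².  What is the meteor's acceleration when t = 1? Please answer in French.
Nous devons trouver la primitive de notre équation du jerk j(t) = 0 1 fois. La primitive du jerk est l'accélération. En utilisant a(0) = 0, nous obtenons a(t) = 0. Nous avons l'accélération a(t) = 0. En substituant t = 1: a(1) = 0.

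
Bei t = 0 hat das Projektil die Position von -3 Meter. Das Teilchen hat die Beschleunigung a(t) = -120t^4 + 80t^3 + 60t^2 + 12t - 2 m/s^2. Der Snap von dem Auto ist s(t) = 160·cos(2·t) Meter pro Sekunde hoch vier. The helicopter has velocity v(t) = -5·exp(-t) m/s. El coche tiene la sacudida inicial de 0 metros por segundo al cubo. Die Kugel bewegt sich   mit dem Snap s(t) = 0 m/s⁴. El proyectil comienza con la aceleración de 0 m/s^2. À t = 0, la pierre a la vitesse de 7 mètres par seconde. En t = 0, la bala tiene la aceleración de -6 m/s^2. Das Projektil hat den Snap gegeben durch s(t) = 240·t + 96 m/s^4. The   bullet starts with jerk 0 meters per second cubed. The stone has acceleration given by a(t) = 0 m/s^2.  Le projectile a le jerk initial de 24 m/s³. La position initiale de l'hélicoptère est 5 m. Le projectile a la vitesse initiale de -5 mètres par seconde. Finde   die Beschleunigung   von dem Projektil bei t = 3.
Wir müssen unsere Gleichung für den Snap s(t) = 240·t + 96 2-mal integrieren. Das Integral von dem Snap ist der Ruck. Mit j(0) = 24 erhalten wir j(t) = 120·t^2 + 96·t + 24. Durch Integration von dem Ruck und Verwendung der Anfangsbedingung a(0) = 0, erhalten wir a(t) = 8·t·(5·t^2 + 6·t + 3). Mit a(t) = 8·t·(5·t^2 + 6·t + 3) und Einsetzen von t = 3, finden wir a = 1584.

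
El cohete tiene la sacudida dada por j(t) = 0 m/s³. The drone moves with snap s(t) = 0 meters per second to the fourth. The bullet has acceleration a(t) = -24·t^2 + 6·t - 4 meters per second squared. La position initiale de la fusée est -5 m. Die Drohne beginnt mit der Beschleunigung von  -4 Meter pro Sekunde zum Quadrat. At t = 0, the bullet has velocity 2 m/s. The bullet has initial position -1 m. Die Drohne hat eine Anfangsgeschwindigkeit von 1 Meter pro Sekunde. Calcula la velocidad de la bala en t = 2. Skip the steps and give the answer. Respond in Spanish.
En t = 2, v = -58.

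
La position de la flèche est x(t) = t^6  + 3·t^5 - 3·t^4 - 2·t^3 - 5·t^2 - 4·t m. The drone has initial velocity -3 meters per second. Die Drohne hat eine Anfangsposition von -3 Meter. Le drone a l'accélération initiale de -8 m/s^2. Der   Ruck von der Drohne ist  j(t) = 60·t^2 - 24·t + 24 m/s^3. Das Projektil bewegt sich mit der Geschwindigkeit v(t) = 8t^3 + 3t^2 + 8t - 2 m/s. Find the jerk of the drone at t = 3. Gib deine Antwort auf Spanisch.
De la ecuación de la sacudida j(t) = 60·t^2 - 24·t + 24, sustituimos t = 3 para obtener j = 492.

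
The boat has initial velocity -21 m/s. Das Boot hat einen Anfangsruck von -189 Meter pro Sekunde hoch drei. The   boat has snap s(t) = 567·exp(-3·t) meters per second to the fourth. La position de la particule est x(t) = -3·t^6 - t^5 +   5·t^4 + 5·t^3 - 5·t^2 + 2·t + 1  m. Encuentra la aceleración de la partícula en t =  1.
Debemos derivar nuestra ecuación de la posición x(t) = -3·t^6 - t^5 + 5·t^4 + 5·t^3 - 5·t^2 + 2·t + 1 2 veces. Tomando d/dt de x(t), encontramos v(t) = -18·t^5 - 5·t^4 + 20·t^3 + 15·t^2 - 10·t + 2. Tomando d/dt de v(t), encontramos a(t) = -90·t^4 - 20·t^3 + 60·t^2 + 30·t - 10. Tenemos la aceleración a(t) = -90·t^4 - 20·t^3 + 60·t^2 + 30·t - 10. Sustituyendo t = 1: a(1) = -30.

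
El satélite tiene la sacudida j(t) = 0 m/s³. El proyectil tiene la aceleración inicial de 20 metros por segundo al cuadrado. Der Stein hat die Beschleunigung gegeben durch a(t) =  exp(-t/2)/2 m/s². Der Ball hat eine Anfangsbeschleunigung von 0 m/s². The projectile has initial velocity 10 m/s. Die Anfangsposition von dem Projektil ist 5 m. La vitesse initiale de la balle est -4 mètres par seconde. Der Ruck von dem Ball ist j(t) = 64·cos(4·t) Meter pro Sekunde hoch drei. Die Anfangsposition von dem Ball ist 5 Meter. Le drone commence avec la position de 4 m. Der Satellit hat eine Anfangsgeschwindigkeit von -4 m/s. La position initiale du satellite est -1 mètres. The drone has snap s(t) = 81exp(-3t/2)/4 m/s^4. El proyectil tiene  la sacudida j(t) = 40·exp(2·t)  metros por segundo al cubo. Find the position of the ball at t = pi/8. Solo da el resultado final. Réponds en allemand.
x(pi/8) = 4.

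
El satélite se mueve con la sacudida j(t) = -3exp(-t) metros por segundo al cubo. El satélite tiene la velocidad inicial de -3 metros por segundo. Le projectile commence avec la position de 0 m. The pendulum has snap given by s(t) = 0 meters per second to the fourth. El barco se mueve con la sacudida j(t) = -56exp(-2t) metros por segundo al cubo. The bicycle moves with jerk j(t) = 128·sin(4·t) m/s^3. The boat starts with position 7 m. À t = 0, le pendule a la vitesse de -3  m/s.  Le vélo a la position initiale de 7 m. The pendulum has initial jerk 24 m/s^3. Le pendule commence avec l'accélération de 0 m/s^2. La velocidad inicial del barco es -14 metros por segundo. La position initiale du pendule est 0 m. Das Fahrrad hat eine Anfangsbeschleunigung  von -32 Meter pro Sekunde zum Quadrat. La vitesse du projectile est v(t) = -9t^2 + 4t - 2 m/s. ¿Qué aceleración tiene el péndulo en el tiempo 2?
Necesitamos integrar nuestra ecuación del snap s(t) = 0 2 veces. Tomando ∫s(t)dt y aplicando j(0) = 24, encontramos j(t) = 24. La antiderivada de la sacudida es la aceleración. Usando a(0) = 0, obtenemos a(t) = 24·t. Usando a(t) = 24·t y sustituyendo t = 2, encontramos a = 48.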